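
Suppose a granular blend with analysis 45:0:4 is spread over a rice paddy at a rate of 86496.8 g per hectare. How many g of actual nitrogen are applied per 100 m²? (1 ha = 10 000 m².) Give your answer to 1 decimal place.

389.2 g N per hundred sq m

nitrogen per hectare = 86496.8 × 45% = 38923.6 g.
Convert to per 100 m²: 38923.6 × 0.01 = 389.236 g.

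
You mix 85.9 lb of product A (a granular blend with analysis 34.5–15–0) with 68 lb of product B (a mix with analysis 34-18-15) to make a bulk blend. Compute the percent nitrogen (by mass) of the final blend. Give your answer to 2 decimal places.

34.28% N

Total mass = 85.9 + 68 = 153.9 lb.
N mass = 34.5%×85.9 + 34%×68 = 52.7555 lb.
% N = 52.7555 / 153.9 = 34.2791%.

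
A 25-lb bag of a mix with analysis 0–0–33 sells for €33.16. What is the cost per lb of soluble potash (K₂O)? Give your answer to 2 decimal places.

K₂O in bag = 25 × 33% = 8.25 lb.
Cost per lb K₂O = €33.16 / 8.25 = €4.0194.

€4.02 per lb K₂O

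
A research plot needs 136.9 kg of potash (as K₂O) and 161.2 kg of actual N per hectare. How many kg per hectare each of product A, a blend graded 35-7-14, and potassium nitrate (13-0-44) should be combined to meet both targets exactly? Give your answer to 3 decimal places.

391.244 kg product A, 186.649 kg potassium nitrate

With a, b = kg per hectare of product A and potassium nitrate:
K₂O: 0.14·a + 0.44·b = 136.9
N: 0.35·a + 0.13·b = 161.2
Eliminate b: (row1) − 0.44/0.13·(row2) → -1.04462·a = -408.7, so a = 391.24448.
Then b = (161.2 − 0.35·391.24448) / 0.13 = 186.64948.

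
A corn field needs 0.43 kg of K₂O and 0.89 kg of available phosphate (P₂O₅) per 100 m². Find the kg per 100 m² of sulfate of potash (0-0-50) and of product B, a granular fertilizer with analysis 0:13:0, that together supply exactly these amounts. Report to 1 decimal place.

0.9 kg sulfate of potash, 6.8 kg product B

With a, b = kg per 100 m² of sulfate of potash and product B:
K₂O: 0.5·a + 0·b = 0.43
P₂O₅: 0·a + 0.13·b = 0.89
Solving simultaneously: a = 0.86, b = 6.84615.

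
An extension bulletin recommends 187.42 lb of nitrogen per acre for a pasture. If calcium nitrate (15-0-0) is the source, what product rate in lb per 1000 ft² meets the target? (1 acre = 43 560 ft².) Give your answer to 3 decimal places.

Product per acre = 187.42 / 15% = 1249.47 lb.
Convert to per 1000 ft²: 1249.47 × 0.0229568 = 28.6838 lb.

28.684 lb of product per thousand sq ft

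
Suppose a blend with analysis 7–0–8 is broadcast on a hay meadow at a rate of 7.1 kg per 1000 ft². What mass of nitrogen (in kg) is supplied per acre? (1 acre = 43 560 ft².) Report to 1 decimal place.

nitrogen per 1000 ft² = 7.1 × 7% = 0.497 kg.
Convert to per acre: 0.497 × 43.56 = 21.6493 kg.

21.6 kg N per acre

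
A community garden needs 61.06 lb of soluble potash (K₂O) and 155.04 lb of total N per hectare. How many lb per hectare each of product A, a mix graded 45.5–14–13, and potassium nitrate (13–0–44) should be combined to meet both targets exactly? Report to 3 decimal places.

328.859 lb product A, 41.610 lb potassium nitrate

With a, b = lb per hectare of product A and potassium nitrate:
K₂O: 0.13·a + 0.44·b = 61.06
N: 0.455·a + 0.13·b = 155.04
From row1: a = (61.06 − 0.44·b) / 0.13.
Into row2: 0.455·(61.06 − 0.44·b)/0.13 + 0.13·b = 155.04 → b = 41.6099, a = 328.8587.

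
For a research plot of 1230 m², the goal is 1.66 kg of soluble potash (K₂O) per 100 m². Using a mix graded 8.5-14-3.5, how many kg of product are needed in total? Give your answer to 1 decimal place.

583.4 kg

Product per 100 m² = 1.66 / 3.5% = 47.4286 kg.
Total product = 47.4286 × 1230 / 100 = 583.371 kg.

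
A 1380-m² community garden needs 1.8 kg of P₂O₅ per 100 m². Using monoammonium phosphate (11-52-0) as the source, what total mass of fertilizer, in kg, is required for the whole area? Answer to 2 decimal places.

47.77 kg

Product per 100 m² = 1.8 / 52% = 3.46154 kg.
Total product = 3.46154 × 1380 / 100 = 47.7692 kg.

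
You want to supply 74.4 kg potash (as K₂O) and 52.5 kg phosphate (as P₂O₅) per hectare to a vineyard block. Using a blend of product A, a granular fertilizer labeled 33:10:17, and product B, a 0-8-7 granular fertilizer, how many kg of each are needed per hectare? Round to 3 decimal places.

Let a = kg of product A, b = kg of product B (per hectare).
K₂O: 0.17·a + 0.07·b = 74.4
P₂O₅: 0.1·a + 0.08·b = 52.5
Solving simultaneously: a = 345, b = 225.

345.000 kg product A, 225.000 kg product B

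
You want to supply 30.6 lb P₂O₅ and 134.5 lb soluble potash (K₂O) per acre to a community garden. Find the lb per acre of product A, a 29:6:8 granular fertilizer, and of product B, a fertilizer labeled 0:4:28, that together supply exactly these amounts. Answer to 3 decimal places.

234.412 lb product A, 413.382 lb product B

With a, b = lb per acre of product A and product B:
P₂O₅: 0.06·a + 0.04·b = 30.6
K₂O: 0.08·a + 0.28·b = 134.5
From row1: a = (30.6 − 0.04·b) / 0.06.
Into row2: 0.08·(30.6 − 0.04·b)/0.06 + 0.28·b = 134.5 → b = 413.3824, a = 234.4118.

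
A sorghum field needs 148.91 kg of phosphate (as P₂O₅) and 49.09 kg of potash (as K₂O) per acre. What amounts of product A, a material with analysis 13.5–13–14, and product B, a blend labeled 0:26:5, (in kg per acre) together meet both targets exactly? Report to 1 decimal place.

With a, b = kg per acre of product A and product B:
P₂O₅: 0.13·a + 0.26·b = 148.91
K₂O: 0.14·a + 0.05·b = 49.09
Eliminate a: (row1) − 0.13/0.14·(row2) → 0.213571·b = 103.326, so b = 483.803.
Back-substitute: a = (148.91 − 0.26·483.803) / 0.13 = 177.856.

177.9 kg product A, 483.8 kg product B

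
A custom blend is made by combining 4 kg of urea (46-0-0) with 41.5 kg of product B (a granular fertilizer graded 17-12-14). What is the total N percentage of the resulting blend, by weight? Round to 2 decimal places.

Total mass = 4 + 41.5 = 45.5 kg.
N mass = 46%×4 + 17%×41.5 = 8.895 kg.
% N = 8.895 / 45.5 = 19.5495%.

19.55% N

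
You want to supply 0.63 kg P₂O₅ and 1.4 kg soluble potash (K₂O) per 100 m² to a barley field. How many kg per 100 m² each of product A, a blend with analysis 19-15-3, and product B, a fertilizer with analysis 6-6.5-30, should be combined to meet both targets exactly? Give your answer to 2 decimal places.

Let a = kg of product A, b = kg of product B (per 100 m²).
P₂O₅: 0.15·a + 0.065·b = 0.63
K₂O: 0.03·a + 0.3·b = 1.4
Solving simultaneously: a = 2.27642, b = 4.43902.

2.28 kg product A, 4.44 kg product B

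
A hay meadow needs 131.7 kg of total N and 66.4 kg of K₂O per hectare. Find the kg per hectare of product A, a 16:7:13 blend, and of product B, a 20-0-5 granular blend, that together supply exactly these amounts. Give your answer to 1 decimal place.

371.9 kg product A, 360.9 kg product B

Per-hectare balance (a = product A, b = product B):
N: 0.16·a + 0.2·b = 131.7
K₂O: 0.13·a + 0.05·b = 66.4
From row1: a = (131.7 − 0.2·b) / 0.16.
Into row2: 0.13·(131.7 − 0.2·b)/0.16 + 0.05·b = 66.4 → b = 360.944, a = 371.944.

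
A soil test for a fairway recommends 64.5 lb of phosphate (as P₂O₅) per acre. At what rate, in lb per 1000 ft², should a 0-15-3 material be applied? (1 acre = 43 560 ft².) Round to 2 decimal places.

9.87 lb of product per thousand sq ft

Product per acre = 64.5 / 15% = 430 lb.
Convert to per 1000 ft²: 430 × 0.0229568 = 9.87144 lb.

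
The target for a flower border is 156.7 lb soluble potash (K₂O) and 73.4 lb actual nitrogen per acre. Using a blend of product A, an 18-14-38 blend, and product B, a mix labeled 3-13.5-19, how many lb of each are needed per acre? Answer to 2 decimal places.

Per-acre balance (a = product A, b = product B):
K₂O: 0.38·a + 0.19·b = 156.7
N: 0.18·a + 0.03·b = 73.4
Eliminate a: (row1) − 0.38/0.18·(row2) → 0.126667·b = 1.74444, so b = 13.7719.
Back-substitute: a = (156.7 − 0.19·13.7719) / 0.38 = 405.482.

405.48 lb product A, 13.77 lb product B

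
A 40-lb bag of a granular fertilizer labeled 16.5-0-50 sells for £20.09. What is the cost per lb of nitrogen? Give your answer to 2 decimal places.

£3.04 per lb N

N in bag = 40 × 16.5% = 6.6 lb.
Cost per lb N = £20.09 / 6.6 = £3.0439.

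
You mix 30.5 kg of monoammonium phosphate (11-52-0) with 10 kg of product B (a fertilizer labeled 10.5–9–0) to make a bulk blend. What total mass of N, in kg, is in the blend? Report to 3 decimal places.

N mass = 11%×30.5 + 10.5%×10 = 4.405 kg.

4.405 kg N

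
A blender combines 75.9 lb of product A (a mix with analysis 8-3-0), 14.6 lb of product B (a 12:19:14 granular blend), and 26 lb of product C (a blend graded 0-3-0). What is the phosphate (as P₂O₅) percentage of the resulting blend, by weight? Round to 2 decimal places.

5.01% P₂O₅

Total mass = 75.9 + 14.6 + 26 = 116.5 lb.
P₂O₅ mass = 3%×75.9 + 19%×14.6 + 3%×26 = 5.831 lb.
% P₂O₅ = 5.831 / 116.5 = 5.00515%.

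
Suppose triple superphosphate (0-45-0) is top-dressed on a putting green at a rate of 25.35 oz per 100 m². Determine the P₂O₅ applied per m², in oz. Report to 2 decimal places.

0.11 oz P₂O₅ per sq m

P₂O₅ per 100 m² = 25.35 × 45% = 11.4075 oz.
Convert to per m²: 11.4075 × 0.01 = 0.114075 oz.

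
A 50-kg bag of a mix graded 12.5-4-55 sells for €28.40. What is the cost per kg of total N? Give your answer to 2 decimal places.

N in bag = 50 × 12.5% = 6.25 kg.
Cost per kg N = €28.40 / 6.25 = €4.5440.

€4.54 per kg N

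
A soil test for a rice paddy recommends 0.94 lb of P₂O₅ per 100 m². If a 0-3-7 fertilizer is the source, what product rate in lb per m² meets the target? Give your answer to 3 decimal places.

Product per 100 m² = 0.94 / 3% = 31.3333 lb.
Convert to per m²: 31.3333 × 0.01 = 0.313333 lb.

0.313 lb of product per sq m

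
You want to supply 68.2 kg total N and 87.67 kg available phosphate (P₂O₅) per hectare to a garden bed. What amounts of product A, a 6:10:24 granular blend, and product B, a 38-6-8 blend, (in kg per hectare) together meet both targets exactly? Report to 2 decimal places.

849.49 kg product A, 45.34 kg product B

Per-hectare balance (a = product A, b = product B):
N: 0.06·a + 0.38·b = 68.2
P₂O₅: 0.1·a + 0.06·b = 87.67
From row1: a = (68.2 − 0.38·b) / 0.06.
Into row2: 0.1·(68.2 − 0.38·b)/0.06 + 0.06·b = 87.67 → b = 45.343, a = 849.494.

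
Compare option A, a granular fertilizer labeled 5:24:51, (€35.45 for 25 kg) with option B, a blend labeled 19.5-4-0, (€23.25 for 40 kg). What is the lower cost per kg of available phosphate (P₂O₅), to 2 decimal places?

€5.91 per kg P₂O₅ (option A)

option A: P₂O₅ per bag = 25 × 24% = 6 kg; cost = 35.45 / 6 = €5.9083/kg P₂O₅.
option B: P₂O₅ per bag = 40 × 4% = 1.6 kg; cost = 23.25 / 1.6 = €14.5312/kg P₂O₅.
option A is cheaper.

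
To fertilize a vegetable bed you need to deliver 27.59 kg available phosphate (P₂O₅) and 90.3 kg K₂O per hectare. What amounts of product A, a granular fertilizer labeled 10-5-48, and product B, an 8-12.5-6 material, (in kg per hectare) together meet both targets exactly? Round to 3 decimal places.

With a, b = kg per hectare of product A and product B:
P₂O₅: 0.05·a + 0.125·b = 27.59
K₂O: 0.48·a + 0.06·b = 90.3
Eliminate a: (row1) − 0.05/0.48·(row2) → 0.11875·b = 18.1837, so b = 153.1263.
Back-substitute: a = (27.59 − 0.125·153.1263) / 0.05 = 168.9842.

168.984 kg product A, 153.126 kg product B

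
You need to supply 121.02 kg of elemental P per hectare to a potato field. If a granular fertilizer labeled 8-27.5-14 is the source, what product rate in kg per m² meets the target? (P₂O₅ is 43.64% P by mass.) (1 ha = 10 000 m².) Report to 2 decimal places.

0.10 kg of product per sq m

As P₂O₅: 121.02 / 0.4364 = 277.314 kg per hectare.
Product per hectare = 277.314 / 27.5% = 1008.42 kg.
Convert to per m²: 1008.42 × 0.0001 = 0.100842 kg.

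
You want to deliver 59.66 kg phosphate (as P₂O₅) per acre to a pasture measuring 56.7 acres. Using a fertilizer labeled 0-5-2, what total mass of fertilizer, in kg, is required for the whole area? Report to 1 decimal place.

67654.4 kg

Product per acre = 59.66 / 5% = 1193.2 kg.
Total product = 1193.2 × 56.7 = 67654.44 kg.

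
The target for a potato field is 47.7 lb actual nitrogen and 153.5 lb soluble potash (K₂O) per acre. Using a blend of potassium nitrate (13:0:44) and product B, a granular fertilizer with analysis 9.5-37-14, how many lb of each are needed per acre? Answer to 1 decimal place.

334.9 lb potassium nitrate, 43.8 lb product B

Let a = lb of potassium nitrate, b = lb of product B (per acre).
N: 0.13·a + 0.095·b = 47.7
K₂O: 0.44·a + 0.14·b = 153.5
Eliminate b: (row1) − 0.095/0.14·(row2) → -0.168571·a = -56.4607, so a = 334.936.
Then b = (153.5 − 0.44·334.936) / 0.14 = 43.7712.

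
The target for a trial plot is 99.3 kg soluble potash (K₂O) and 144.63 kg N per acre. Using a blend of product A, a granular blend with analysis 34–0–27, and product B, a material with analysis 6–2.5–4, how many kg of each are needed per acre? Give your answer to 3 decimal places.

66.462 kg product A, 2033.885 kg product B

Let a = kg of product A, b = kg of product B (per acre).
K₂O: 0.27·a + 0.04·b = 99.3
N: 0.34·a + 0.06·b = 144.63
From row1: a = (99.3 − 0.04·b) / 0.27.
Into row2: 0.34·(99.3 − 0.04·b)/0.27 + 0.06·b = 144.63 → b = 2033.8846, a = 66.4615.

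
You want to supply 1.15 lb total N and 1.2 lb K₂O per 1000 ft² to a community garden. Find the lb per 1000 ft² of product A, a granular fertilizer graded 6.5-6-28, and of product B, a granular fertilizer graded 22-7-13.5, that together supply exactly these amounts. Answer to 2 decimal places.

2.06 lb product A, 4.62 lb product B

Let a = lb of product A, b = lb of product B (per 1000 ft²).
N: 0.065·a + 0.22·b = 1.15
K₂O: 0.28·a + 0.135·b = 1.2
Eliminate b: (row1) − 0.22/0.135·(row2) → -0.391296·a = -0.805556, so a = 2.05868.
Then b = (1.2 − 0.28·2.05868) / 0.135 = 4.61903.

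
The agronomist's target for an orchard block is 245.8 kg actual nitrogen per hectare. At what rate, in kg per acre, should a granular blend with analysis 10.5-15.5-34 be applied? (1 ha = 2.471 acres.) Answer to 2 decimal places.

947.37 kg of product per acre

Product per hectare = 245.8 / 10.5% = 2340.95 kg.
Convert to per acre: 2340.95 × 0.404694 = 947.3704 kg.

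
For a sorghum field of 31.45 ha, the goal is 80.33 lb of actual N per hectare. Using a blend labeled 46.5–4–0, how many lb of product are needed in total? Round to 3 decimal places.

Product per hectare = 80.33 / 46.5% = 172.753 lb.
Total product = 172.753 × 31.45 = 5433.07204 lb.

5433.072 lb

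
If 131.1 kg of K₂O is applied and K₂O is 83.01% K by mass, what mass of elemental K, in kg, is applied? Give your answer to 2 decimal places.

108.83 kg K

K = 131.1 × 0.8301 = 108.826 kg.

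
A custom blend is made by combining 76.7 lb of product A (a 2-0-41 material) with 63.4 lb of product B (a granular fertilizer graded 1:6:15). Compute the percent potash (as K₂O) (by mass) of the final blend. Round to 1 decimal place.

29.2% K₂O

Total mass = 76.7 + 63.4 = 140.1 lb.
K₂O mass = 41%×76.7 + 15%×63.4 = 40.957 lb.
% K₂O = 40.957 / 140.1 = 29.2341%.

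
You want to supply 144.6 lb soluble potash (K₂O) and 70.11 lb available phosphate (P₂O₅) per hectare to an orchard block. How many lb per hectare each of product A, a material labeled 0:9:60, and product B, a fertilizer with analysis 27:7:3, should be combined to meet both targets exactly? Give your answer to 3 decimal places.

204.038 lb product A, 739.237 lb product B

With a, b = lb per hectare of product A and product B:
K₂O: 0.6·a + 0.03·b = 144.6
P₂O₅: 0.09·a + 0.07·b = 70.11
Eliminate b: (row1) − 0.03/0.07·(row2) → 0.561429·a = 114.553, so a = 204.0382.
Then b = (70.11 − 0.09·204.0382) / 0.07 = 739.2366.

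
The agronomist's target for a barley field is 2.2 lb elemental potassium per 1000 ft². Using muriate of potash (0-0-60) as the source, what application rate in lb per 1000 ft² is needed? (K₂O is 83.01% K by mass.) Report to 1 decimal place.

As K₂O: 2.2 / 0.8301 = 2.65028 lb per 1000 ft².
Product per 1000 ft² = 2.65028 / 60% = 4.41714 lb.

4.4 lb of product per thousand sq ft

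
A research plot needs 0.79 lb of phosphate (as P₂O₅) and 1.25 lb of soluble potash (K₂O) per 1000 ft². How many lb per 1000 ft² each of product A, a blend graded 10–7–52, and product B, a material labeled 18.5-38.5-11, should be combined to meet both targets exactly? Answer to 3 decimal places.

2.049 lb product A, 1.679 lb product B

Let a = lb of product A, b = lb of product B (per 1000 ft²).
P₂O₅: 0.07·a + 0.385·b = 0.79
K₂O: 0.52·a + 0.11·b = 1.25
From row1: a = (0.79 − 0.385·b) / 0.07.
Into row2: 0.52·(0.79 − 0.385·b)/0.07 + 0.11·b = 1.25 → b = 1.67948, a = 2.04857.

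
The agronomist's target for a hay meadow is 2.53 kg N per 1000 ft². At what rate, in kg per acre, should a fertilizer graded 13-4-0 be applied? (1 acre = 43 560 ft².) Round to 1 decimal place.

847.7 kg of product per acre

Product per 1000 ft² = 2.53 / 13% = 19.4615 kg.
Convert to per acre: 19.4615 × 43.56 = 847.745 kg.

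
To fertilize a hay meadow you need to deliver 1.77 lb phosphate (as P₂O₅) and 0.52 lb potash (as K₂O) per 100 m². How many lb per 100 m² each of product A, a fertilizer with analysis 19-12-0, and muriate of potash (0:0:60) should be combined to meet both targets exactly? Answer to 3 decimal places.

Per-100 m² balance (a = product A, b = muriate of potash):
P₂O₅: 0.12·a + 0·b = 1.77
K₂O: 0·a + 0.6·b = 0.52
Solving simultaneously: a = 14.75, b = 0.866667.

14.750 lb product A, 0.867 lb muriate of potash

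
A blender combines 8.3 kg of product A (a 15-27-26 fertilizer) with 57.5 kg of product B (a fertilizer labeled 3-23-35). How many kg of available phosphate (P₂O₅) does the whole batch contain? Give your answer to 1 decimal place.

P₂O₅ mass = 27%×8.3 + 23%×57.5 = 15.466 kg.

15.5 kg P₂O₅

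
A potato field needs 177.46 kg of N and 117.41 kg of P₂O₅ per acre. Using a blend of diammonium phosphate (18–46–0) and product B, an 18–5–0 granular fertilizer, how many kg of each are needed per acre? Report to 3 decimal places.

166.136 kg diammonium phosphate, 819.753 kg product B

Per-acre balance (a = diammonium phosphate, b = product B):
N: 0.18·a + 0.18·b = 177.46
P₂O₅: 0.46·a + 0.05·b = 117.41
Solving simultaneously: a = 166.1355, b = 819.7534.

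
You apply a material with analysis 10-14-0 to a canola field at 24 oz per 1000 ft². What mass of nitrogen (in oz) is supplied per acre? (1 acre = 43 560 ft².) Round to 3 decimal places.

nitrogen per 1000 ft² = 24 × 10% = 2.4 oz.
Convert to per acre: 2.4 × 43.56 = 104.544 oz.

104.544 oz N per acre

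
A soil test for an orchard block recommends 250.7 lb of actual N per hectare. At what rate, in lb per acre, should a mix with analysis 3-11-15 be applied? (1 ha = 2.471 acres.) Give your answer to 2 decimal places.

3381.90 lb of product per acre

Product per hectare = 250.7 / 3% = 8356.67 lb.
Convert to per acre: 8356.67 × 0.404694 = 3381.897 lb.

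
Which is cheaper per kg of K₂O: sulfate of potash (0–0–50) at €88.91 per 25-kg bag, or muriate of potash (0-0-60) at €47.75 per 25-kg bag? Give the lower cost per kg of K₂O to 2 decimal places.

sulfate of potash: K₂O per bag = 25 × 50% = 12.5 kg; cost = 88.91 / 12.5 = €7.1128/kg K₂O.
muriate of potash: K₂O per bag = 25 × 60% = 15 kg; cost = 47.75 / 15 = €3.1833/kg K₂O.
muriate of potash is cheaper.

€3.18 per kg K₂O (muriate of potash)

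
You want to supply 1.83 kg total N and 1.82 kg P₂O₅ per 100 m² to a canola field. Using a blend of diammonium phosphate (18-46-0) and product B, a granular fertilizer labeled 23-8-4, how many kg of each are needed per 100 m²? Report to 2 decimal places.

Per-100 m² balance (a = diammonium phosphate, b = product B):
N: 0.18·a + 0.23·b = 1.83
P₂O₅: 0.46·a + 0.08·b = 1.82
Eliminate b: (row1) − 0.23/0.08·(row2) → -1.1425·a = -3.4025, so a = 2.97812.
Then b = (1.82 − 0.46·2.97812) / 0.08 = 5.62582.

2.98 kg diammonium phosphate, 5.63 kg product B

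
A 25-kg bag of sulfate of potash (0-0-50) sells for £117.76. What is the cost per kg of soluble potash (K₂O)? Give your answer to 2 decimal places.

K₂O in bag = 25 × 50% = 12.5 kg.
Cost per kg K₂O = £117.76 / 12.5 = £9.4208.

£9.42 per kg K₂O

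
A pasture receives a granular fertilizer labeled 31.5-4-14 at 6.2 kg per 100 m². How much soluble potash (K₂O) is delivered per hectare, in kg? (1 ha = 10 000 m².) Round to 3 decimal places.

K₂O per 100 m² = 6.2 × 14% = 0.868 kg.
Convert to per hectare: 0.868 × 100 = 86.8 kg.

86.800 kg K₂O per hectare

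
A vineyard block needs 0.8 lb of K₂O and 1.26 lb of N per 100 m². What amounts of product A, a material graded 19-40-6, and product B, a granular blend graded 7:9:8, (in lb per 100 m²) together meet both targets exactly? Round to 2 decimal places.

4.07 lb product A, 6.95 lb product B

Per-100 m² balance (a = product A, b = product B):
K₂O: 0.06·a + 0.08·b = 0.8
N: 0.19·a + 0.07·b = 1.26
Eliminate a: (row1) − 0.06/0.19·(row2) → 0.0578947·b = 0.402105, so b = 6.94545.
Back-substitute: a = (0.8 − 0.08·6.94545) / 0.06 = 4.07273.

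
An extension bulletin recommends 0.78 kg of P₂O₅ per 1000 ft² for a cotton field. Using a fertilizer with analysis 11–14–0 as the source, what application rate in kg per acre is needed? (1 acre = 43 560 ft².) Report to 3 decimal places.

242.691 kg of product per acre

Product per 1000 ft² = 0.78 / 14% = 5.57143 kg.
Convert to per acre: 5.57143 × 43.56 = 242.6914 kg.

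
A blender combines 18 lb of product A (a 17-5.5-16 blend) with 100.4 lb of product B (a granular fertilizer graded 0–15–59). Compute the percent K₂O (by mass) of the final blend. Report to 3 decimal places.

Total mass = 18 + 100.4 = 118.4 lb.
K₂O mass = 16%×18 + 59%×100.4 = 62.116 lb.
% K₂O = 62.116 / 118.4 = 52.4628%.

52.463% K₂O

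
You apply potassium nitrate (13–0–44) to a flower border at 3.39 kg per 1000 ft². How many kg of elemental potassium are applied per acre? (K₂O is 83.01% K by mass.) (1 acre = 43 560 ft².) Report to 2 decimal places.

53.93 kg K per acre

K₂O per 1000 ft² = 3.39 × 44% = 1.4916 kg.
Elemental K = 1.4916 × 0.8301 = 1.23818 kg per 1000 ft².
Convert to per acre: 1.23818 × 43.56 = 53.934997 kg.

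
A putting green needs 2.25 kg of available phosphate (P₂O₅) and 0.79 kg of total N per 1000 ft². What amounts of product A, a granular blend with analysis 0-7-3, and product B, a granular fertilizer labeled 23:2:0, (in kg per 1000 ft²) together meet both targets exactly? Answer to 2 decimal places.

With a, b = kg per 1000 ft² of product A and product B:
P₂O₅: 0.07·a + 0.02·b = 2.25
N: 0·a + 0.23·b = 0.79
Solving simultaneously: a = 31.1615, b = 3.43478.

31.16 kg product A, 3.43 kg product B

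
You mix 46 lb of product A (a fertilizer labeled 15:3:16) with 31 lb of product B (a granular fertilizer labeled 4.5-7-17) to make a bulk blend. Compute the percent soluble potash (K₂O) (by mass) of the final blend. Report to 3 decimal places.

16.403% K₂O

Total mass = 46 + 31 = 77 lb.
K₂O mass = 16%×46 + 17%×31 = 12.63 lb.
% K₂O = 12.63 / 77 = 16.4026%.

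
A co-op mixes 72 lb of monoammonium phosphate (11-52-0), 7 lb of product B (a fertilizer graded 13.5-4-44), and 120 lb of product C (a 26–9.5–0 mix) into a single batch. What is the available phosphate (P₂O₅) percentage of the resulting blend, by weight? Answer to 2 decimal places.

24.68% P₂O₅

Total mass = 72 + 7 + 120 = 199 lb.
P₂O₅ mass = 52%×72 + 4%×7 + 9.5%×120 = 49.12 lb.
% P₂O₅ = 49.12 / 199 = 24.6834%.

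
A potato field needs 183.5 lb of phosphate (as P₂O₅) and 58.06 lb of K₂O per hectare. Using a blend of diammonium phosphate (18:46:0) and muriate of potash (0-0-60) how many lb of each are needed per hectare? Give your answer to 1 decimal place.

Let a = lb of diammonium phosphate, b = lb of muriate of potash (per hectare).
P₂O₅: 0.46·a + 0·b = 183.5
K₂O: 0·a + 0.6·b = 58.06
Solving simultaneously: a = 398.913, b = 96.7667.

398.9 lb diammonium phosphate, 96.8 lb muriate of potash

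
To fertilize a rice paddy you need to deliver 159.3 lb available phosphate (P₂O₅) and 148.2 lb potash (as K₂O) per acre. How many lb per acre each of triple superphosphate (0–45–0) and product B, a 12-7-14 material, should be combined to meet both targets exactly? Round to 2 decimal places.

With a, b = lb per acre of triple superphosphate and product B:
P₂O₅: 0.45·a + 0.07·b = 159.3
K₂O: 0·a + 0.14·b = 148.2
Solving simultaneously: a = 189.333, b = 1058.571.

189.33 lb triple superphosphate, 1058.57 lb product B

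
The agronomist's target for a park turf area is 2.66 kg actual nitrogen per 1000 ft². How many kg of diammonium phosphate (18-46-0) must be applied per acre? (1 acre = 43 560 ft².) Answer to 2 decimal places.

643.72 kg of product per acre

Product per 1000 ft² = 2.66 / 18% = 14.7778 kg.
Convert to per acre: 14.7778 × 43.56 = 643.72 kg.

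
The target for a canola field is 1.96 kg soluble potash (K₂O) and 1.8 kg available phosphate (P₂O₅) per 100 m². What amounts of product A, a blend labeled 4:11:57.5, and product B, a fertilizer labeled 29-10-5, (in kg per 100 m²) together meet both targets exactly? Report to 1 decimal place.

Per-100 m² balance (a = product A, b = product B):
K₂O: 0.575·a + 0.05·b = 1.96
P₂O₅: 0.11·a + 0.1·b = 1.8
From row1: a = (1.96 − 0.05·b) / 0.575.
Into row2: 0.11·(1.96 − 0.05·b)/0.575 + 0.1·b = 1.8 → b = 15.7577, a = 2.03846.

2.0 kg product A, 15.8 kg product B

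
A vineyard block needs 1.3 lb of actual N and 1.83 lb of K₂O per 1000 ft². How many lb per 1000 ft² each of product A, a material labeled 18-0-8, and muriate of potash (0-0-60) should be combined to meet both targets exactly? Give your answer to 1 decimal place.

Per-1000 ft² balance (a = product A, b = muriate of potash):
N: 0.18·a + 0·b = 1.3
K₂O: 0.08·a + 0.6·b = 1.83
Solving simultaneously: a = 7.22222, b = 2.08704.

7.2 lb product A, 2.1 lb muriate of potash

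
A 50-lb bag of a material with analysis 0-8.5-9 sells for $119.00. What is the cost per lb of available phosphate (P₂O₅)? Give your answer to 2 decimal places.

$28.00 per lb P₂O₅

P₂O₅ in bag = 50 × 8.5% = 4.25 lb.
Cost per lb P₂O₅ = $119.00 / 4.25 = $28.0000.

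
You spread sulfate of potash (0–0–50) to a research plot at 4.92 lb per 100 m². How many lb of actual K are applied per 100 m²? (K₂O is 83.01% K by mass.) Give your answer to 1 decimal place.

2.0 lb K per hundred sq m

K₂O per 100 m² = 4.92 × 50% = 2.46 lb.
Elemental K = 2.46 × 0.8301 = 2.04205 lb per 100 m².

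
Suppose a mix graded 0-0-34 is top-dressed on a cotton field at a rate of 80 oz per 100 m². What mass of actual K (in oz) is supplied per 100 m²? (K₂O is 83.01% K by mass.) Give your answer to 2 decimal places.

K₂O per 100 m² = 80 × 34% = 27.2 oz.
Elemental K = 27.2 × 0.8301 = 22.5787 oz per 100 m².

22.58 oz K per hundred sq m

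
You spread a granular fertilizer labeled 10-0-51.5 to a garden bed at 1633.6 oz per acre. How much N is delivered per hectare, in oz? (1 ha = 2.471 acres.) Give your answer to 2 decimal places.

403.66 oz N per hectare

nitrogen per acre = 1633.6 × 10% = 163.36 oz.
Convert to per hectare: 163.36 × 2.471 = 403.663 oz.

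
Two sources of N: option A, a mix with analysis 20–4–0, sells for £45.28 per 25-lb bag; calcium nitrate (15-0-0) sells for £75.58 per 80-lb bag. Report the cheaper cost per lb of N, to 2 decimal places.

option A: N per bag = 25 × 20% = 5 lb; cost = 45.28 / 5 = £9.0560/lb N.
calcium nitrate: N per bag = 80 × 15% = 12 lb; cost = 75.58 / 12 = £6.2983/lb N.
calcium nitrate is cheaper.

£6.30 per lb N (calcium nitrate)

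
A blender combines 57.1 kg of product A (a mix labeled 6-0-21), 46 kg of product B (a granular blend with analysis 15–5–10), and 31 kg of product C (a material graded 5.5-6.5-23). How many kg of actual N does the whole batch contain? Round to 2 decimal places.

N mass = 6%×57.1 + 15%×46 + 5.5%×31 = 12.031 kg.

12.03 kg N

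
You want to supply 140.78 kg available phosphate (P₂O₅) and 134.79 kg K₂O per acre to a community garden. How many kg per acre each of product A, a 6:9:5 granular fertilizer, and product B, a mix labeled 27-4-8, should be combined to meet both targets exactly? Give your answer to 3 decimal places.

1129.000 kg product A, 979.250 kg product B

Per-acre balance (a = product A, b = product B):
P₂O₅: 0.09·a + 0.04·b = 140.78
K₂O: 0.05·a + 0.08·b = 134.79
Solving simultaneously: a = 1129, b = 979.25.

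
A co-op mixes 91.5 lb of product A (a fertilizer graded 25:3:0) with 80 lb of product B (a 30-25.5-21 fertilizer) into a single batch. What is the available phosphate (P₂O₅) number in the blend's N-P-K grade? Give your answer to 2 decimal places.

Total mass = 91.5 + 80 = 171.5 lb.
P₂O₅ mass = 3%×91.5 + 25.5%×80 = 23.145 lb.
% P₂O₅ = 23.145 / 171.5 = 13.4956%.

13.50% P₂O₅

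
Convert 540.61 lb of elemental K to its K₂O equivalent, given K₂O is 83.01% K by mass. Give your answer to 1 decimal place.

K₂O = 540.61 / 0.8301 = 651.259 lb.

651.3 lb K₂O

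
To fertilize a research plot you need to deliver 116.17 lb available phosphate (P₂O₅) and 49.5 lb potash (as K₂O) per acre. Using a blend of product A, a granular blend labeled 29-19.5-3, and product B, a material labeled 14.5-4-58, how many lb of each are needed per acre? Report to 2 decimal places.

With a, b = lb per acre of product A and product B:
P₂O₅: 0.195·a + 0.04·b = 116.17
K₂O: 0.03·a + 0.58·b = 49.5
Eliminate a: (row1) − 0.195/0.03·(row2) → -3.73·b = -205.58, so b = 55.1153.
Back-substitute: a = (116.17 − 0.04·55.1153) / 0.195 = 584.438.

584.44 lb product A, 55.12 lb product B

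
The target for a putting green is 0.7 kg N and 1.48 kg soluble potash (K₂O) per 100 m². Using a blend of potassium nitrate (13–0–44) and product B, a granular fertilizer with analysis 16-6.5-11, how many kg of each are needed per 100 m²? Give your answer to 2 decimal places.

Let a = kg of potassium nitrate, b = kg of product B (per 100 m²).
N: 0.13·a + 0.16·b = 0.7
K₂O: 0.44·a + 0.11·b = 1.48
Eliminate b: (row1) − 0.16/0.11·(row2) → -0.51·a = -1.45273, so a = 2.84848.
Then b = (1.48 − 0.44·2.84848) / 0.11 = 2.06061.

2.85 kg potassium nitrate, 2.06 kg product B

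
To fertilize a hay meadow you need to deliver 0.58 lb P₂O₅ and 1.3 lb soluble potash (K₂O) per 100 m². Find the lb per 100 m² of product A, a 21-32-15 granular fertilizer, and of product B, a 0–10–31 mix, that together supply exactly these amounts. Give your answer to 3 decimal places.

Let a = lb of product A, b = lb of product B (per 100 m²).
P₂O₅: 0.32·a + 0.1·b = 0.58
K₂O: 0.15·a + 0.31·b = 1.3
Eliminate a: (row1) − 0.32/0.15·(row2) → -0.561333·b = -2.19333, so b = 3.90736.
Back-substitute: a = (0.58 − 0.1·3.90736) / 0.32 = 0.591449.

0.591 lb product A, 3.907 lb product B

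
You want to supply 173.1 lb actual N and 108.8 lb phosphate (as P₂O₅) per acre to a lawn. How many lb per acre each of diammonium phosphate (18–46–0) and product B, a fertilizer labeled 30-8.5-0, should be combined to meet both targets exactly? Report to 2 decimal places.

Per-acre balance (a = diammonium phosphate, b = product B):
N: 0.18·a + 0.3·b = 173.1
P₂O₅: 0.46·a + 0.085·b = 108.8
From row1: a = (173.1 − 0.3·b) / 0.18.
Into row2: 0.46·(173.1 − 0.3·b)/0.18 + 0.085·b = 108.8 → b = 489.3399, a = 146.1002.

146.10 lb diammonium phosphate, 489.34 lb product B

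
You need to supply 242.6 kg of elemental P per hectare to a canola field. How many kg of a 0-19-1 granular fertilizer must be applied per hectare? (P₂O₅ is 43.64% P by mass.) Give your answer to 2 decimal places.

2925.85 kg of product per hectare

As P₂O₅: 242.6 / 0.4364 = 555.912 kg per hectare.
Product per hectare = 555.912 / 19% = 2925.853 kg.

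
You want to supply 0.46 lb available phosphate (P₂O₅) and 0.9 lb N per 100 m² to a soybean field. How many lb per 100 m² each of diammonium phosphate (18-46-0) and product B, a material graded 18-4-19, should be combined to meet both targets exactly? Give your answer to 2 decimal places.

With a, b = lb per 100 m² of diammonium phosphate and product B:
P₂O₅: 0.46·a + 0.04·b = 0.46
N: 0.18·a + 0.18·b = 0.9
From row1: a = (0.46 − 0.04·b) / 0.46.
Into row2: 0.18·(0.46 − 0.04·b)/0.46 + 0.18·b = 0.9 → b = 4.38095, a = 0.619048.

0.62 lb diammonium phosphate, 4.38 lb product B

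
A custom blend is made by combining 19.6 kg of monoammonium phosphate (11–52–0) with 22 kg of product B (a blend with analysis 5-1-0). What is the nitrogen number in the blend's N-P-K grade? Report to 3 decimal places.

7.827% N

Total mass = 19.6 + 22 = 41.6 kg.
N mass = 11%×19.6 + 5%×22 = 3.256 kg.
% N = 3.256 / 41.6 = 7.82692%.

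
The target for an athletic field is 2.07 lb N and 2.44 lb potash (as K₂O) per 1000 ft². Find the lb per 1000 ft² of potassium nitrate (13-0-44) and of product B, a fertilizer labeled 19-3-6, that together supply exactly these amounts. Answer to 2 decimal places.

4.48 lb potassium nitrate, 7.83 lb product B

Per-1000 ft² balance (a = potassium nitrate, b = product B):
N: 0.13·a + 0.19·b = 2.07
K₂O: 0.44·a + 0.06·b = 2.44
Eliminate a: (row1) − 0.13/0.44·(row2) → 0.172273·b = 1.34909, so b = 7.83113.
Back-substitute: a = (2.07 − 0.19·7.83113) / 0.13 = 4.47757.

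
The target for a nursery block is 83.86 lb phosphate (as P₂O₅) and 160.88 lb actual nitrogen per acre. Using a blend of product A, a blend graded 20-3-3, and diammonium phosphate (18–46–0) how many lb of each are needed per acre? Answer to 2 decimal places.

Let a = lb of product A, b = lb of diammonium phosphate (per acre).
P₂O₅: 0.03·a + 0.46·b = 83.86
N: 0.2·a + 0.18·b = 160.88
Eliminate a: (row1) − 0.03/0.2·(row2) → 0.433·b = 59.728, so b = 137.93995.
Back-substitute: a = (83.86 − 0.46·137.93995) / 0.03 = 680.254.

680.25 lb product A, 137.94 lb diammonium phosphate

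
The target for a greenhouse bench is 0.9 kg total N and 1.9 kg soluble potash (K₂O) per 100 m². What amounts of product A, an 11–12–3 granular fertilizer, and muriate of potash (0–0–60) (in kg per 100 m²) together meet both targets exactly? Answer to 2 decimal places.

Let a = kg of product A, b = kg of muriate of potash (per 100 m²).
N: 0.11·a + 0·b = 0.9
K₂O: 0.03·a + 0.6·b = 1.9
Eliminate b: (row1) − 0/0.6·(row2) → 0.11·a = 0.9, so a = 8.18182.
Then b = (1.9 − 0.03·8.18182) / 0.6 = 2.75758.

8.18 kg product A, 2.76 kg muriate of potash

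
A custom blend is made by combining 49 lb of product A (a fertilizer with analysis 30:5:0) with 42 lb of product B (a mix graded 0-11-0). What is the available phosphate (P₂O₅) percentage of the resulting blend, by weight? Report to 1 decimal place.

7.8% P₂O₅

Total mass = 49 + 42 = 91 lb.
P₂O₅ mass = 5%×49 + 11%×42 = 7.07 lb.
% P₂O₅ = 7.07 / 91 = 7.76923%.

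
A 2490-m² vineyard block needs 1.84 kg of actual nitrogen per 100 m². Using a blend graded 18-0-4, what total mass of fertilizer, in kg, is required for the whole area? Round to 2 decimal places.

Product per 100 m² = 1.84 / 18% = 10.2222 kg.
Total product = 10.2222 × 2490 / 100 = 254.533 kg.

254.53 kg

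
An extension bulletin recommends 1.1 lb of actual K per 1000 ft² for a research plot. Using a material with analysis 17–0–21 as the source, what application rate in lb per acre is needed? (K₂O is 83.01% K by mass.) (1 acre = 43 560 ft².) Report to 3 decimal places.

As K₂O: 1.1 / 0.8301 = 1.32514 lb per 1000 ft².
Product per 1000 ft² = 1.32514 / 21% = 6.3102 lb.
Convert to per acre: 6.3102 × 43.56 = 274.8722 lb.

274.872 lb of product per acre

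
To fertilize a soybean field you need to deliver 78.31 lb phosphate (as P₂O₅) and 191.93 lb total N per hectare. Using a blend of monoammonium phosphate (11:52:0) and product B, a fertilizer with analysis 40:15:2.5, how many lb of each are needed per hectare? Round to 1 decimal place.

13.2 lb monoammonium phosphate, 476.2 lb product B

With a, b = lb per hectare of monoammonium phosphate and product B:
P₂O₅: 0.52·a + 0.15·b = 78.31
N: 0.11·a + 0.4·b = 191.93
From row1: a = (78.31 − 0.15·b) / 0.52.
Into row2: 0.11·(78.31 − 0.15·b)/0.52 + 0.4·b = 191.93 → b = 476.185, a = 13.235.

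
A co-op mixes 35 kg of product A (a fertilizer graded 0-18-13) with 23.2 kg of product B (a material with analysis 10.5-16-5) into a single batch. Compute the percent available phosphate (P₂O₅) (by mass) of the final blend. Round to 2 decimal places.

Total mass = 35 + 23.2 = 58.2 kg.
P₂O₅ mass = 18%×35 + 16%×23.2 = 10.012 kg.
% P₂O₅ = 10.012 / 58.2 = 17.2027%.

17.20% P₂O₅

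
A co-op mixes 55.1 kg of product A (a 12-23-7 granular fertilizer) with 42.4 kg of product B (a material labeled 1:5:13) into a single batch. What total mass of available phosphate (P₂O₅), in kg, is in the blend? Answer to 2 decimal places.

14.79 kg P₂O₅

P₂O₅ mass = 23%×55.1 + 5%×42.4 = 14.793 kg.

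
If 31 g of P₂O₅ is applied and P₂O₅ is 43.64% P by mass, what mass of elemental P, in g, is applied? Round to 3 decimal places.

13.528 g P

P = 31 × 0.4364 = 13.5284 g.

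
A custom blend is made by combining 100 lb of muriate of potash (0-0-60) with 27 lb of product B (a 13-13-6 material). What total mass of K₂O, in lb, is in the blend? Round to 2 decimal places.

K₂O mass = 60%×100 + 6%×27 = 61.62 lb.

61.62 lb K₂O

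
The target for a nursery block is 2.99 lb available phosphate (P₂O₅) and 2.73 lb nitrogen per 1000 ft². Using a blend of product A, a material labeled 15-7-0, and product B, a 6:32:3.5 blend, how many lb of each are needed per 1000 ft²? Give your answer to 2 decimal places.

15.85 lb product A, 5.88 lb product B

Let a = lb of product A, b = lb of product B (per 1000 ft²).
P₂O₅: 0.07·a + 0.32·b = 2.99
N: 0.15·a + 0.06·b = 2.73
Solving simultaneously: a = 15.8493, b = 5.87671.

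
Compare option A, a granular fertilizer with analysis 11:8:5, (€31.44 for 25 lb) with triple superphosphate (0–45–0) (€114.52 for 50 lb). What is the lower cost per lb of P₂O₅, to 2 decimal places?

€5.09 per lb P₂O₅ (triple superphosphate)

option A: P₂O₅ per bag = 25 × 8% = 2 lb; cost = 31.44 / 2 = €15.7200/lb P₂O₅.
triple superphosphate: P₂O₅ per bag = 50 × 45% = 22.5 lb; cost = 114.52 / 22.5 = €5.0898/lb P₂O₅.
triple superphosphate is cheaper.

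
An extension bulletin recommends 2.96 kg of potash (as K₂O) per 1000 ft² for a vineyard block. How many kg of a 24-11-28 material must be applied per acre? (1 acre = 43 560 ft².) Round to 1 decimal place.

Product per 1000 ft² = 2.96 / 28% = 10.5714 kg.
Convert to per acre: 10.5714 × 43.56 = 460.491 kg.

460.5 kg of product per acre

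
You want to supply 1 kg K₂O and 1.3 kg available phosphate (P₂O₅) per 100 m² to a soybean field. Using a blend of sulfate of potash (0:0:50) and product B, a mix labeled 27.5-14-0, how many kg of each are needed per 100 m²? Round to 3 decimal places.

2.000 kg sulfate of potash, 9.286 kg product B

Let a = kg of sulfate of potash, b = kg of product B (per 100 m²).
K₂O: 0.5·a + 0·b = 1
P₂O₅: 0·a + 0.14·b = 1.3
Solving simultaneously: a = 2, b = 9.28571.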